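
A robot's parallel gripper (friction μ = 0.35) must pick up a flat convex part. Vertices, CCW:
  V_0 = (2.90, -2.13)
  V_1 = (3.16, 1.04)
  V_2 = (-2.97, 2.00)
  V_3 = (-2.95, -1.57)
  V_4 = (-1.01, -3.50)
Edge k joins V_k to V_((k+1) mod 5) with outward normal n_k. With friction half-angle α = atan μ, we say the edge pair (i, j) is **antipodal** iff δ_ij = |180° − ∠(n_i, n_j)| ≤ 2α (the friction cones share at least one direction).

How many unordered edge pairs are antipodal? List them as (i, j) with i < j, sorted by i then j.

count = 3; pairs: (0,2), (1,3), (1,4)

α = atan 0.35 = 19.29°;  2α = 38.58°
n_0 = (+0.9967, -0.0817)
n_1 = (+0.1547, +0.9880)
n_2 = (-1.0000, -0.0056)
n_3 = (-0.7053, -0.7089)
n_4 = (+0.3307, -0.9437)
  (0,1): δ = 94.21°  ·
  (0,2): δ = 5.01°  ✓
  (0,3): δ = 49.84°  ·
  (0,4): δ = 114.00°  ·
  (1,2): δ = 80.78°  ·
  (1,3): δ = 35.95°  ✓
  (1,4): δ = 28.21°  ✓
  (2,3): δ = 135.17°  ·
  (2,4): δ = 71.01°  ·
  (3,4): δ = 115.84°  ·
antipodal pairs: 3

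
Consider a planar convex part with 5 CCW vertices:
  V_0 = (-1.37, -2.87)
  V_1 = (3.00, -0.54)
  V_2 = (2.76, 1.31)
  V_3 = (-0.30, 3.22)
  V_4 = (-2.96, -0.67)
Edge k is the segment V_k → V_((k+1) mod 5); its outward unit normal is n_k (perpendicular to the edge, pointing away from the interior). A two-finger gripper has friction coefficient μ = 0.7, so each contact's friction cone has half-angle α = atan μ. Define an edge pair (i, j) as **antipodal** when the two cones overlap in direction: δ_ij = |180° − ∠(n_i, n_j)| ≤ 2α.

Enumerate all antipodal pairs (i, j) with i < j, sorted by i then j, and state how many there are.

α = atan 0.7 = 34.99°;  2α = 69.98°
n_0 = (+0.4705, -0.8824)
n_1 = (+0.9917, +0.1287)
n_2 = (+0.5295, +0.8483)
n_3 = (-0.8255, +0.5645)
n_4 = (-0.8105, -0.5858)
  (0,1): δ = 110.67°  ·
  (0,2): δ = 60.04°  ✓
  (0,3): δ = 27.57°  ✓
  (0,4): δ = 97.79°  ·
  (1,2): δ = 129.36°  ·
  (1,3): δ = 41.76°  ✓
  (1,4): δ = 28.46°  ✓
  (2,3): δ = 92.39°  ·
  (2,4): δ = 22.17°  ✓
  (3,4): δ = 109.78°  ·
antipodal pairs: 5

count = 5; pairs: (0,2), (0,3), (1,3), (1,4), (2,4)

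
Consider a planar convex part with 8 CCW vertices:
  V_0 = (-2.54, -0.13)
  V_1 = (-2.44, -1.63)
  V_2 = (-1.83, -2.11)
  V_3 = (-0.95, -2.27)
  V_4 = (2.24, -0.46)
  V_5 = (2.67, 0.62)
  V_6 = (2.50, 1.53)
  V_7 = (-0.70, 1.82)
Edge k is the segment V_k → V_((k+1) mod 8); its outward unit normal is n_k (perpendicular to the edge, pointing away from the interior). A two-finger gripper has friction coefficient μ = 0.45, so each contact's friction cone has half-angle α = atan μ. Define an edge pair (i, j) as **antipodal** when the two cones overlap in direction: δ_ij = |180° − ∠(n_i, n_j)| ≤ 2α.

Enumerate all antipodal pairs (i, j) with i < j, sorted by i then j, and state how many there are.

α = atan 0.45 = 24.23°;  2α = 48.46°
n_0 = (-0.9978, -0.0665)
n_1 = (-0.6184, -0.7859)
n_2 = (-0.1789, -0.9839)
n_3 = (+0.4935, -0.8697)
n_4 = (+0.9291, -0.3699)
n_5 = (+0.9830, +0.1836)
n_6 = (+0.0903, +0.9959)
n_7 = (-0.7273, +0.6863)
  (0,1): δ = 132.01°  ·
  (0,2): δ = 104.12°  ·
  (0,3): δ = 64.24°  ·
  (0,4): δ = 25.52°  ✓
  (0,5): δ = 6.77°  ✓
  (0,6): δ = 81.01°  ·
  (0,7): δ = 132.85°  ·
  (1,2): δ = 152.11°  ·
  (1,3): δ = 112.23°  ·
  (1,4): δ = 73.51°  ·
  (1,5): δ = 41.22°  ✓
  (1,6): δ = 33.02°  ✓
  (1,7): δ = 84.86°  ·
  (2,3): δ = 140.12°  ·
  (2,4): δ = 101.41°  ·
  (2,5): δ = 69.11°  ·
  (2,6): δ = 5.13°  ✓
  (2,7): δ = 56.97°  ·
  (3,4): δ = 141.28°  ·
  (3,5): δ = 108.99°  ·
  (3,6): δ = 34.75°  ✓
  (3,7): δ = 17.09°  ✓
  (4,5): δ = 147.71°  ·
  (4,6): δ = 73.47°  ·
  (4,7): δ = 21.63°  ✓
  (5,6): δ = 105.76°  ·
  (5,7): δ = 53.92°  ·
  (6,7): δ = 128.16°  ·
antipodal pairs: 8

count = 8; pairs: (0,4), (0,5), (1,5), (1,6), (2,6), (3,6), (3,7), (4,7)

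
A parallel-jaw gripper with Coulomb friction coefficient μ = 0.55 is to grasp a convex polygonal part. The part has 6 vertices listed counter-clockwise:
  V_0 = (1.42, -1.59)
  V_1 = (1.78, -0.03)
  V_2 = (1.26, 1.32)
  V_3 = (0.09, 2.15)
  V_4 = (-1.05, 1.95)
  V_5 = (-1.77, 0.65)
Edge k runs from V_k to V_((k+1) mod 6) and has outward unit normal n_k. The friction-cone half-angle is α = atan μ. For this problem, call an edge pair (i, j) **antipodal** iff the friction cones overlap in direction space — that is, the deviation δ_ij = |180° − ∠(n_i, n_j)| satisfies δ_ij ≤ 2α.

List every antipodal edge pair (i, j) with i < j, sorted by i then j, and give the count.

α = atan 0.55 = 28.81°;  2α = 57.62°
n_0 = (+0.9744, -0.2249)
n_1 = (+0.9332, +0.3594)
n_2 = (+0.5786, +0.8156)
n_3 = (-0.1728, +0.9850)
n_4 = (-0.8748, +0.4845)
n_5 = (-0.5747, -0.8184)
  (0,1): δ = 145.94°  ·
  (0,2): δ = 112.36°  ·
  (0,3): δ = 67.05°  ·
  (0,4): δ = 15.99°  ✓
  (0,5): δ = 67.92°  ·
  (1,2): δ = 146.42°  ·
  (1,3): δ = 101.12°  ·
  (1,4): δ = 50.05°  ✓
  (1,5): δ = 33.86°  ✓
  (2,3): δ = 134.70°  ·
  (2,4): δ = 83.63°  ·
  (2,5): δ = 0.28°  ✓
  (3,4): δ = 128.93°  ·
  (3,5): δ = 45.03°  ✓
  (4,5): δ = 96.10°  ·
antipodal pairs: 5

count = 5; pairs: (0,4), (1,4), (1,5), (2,5), (3,5)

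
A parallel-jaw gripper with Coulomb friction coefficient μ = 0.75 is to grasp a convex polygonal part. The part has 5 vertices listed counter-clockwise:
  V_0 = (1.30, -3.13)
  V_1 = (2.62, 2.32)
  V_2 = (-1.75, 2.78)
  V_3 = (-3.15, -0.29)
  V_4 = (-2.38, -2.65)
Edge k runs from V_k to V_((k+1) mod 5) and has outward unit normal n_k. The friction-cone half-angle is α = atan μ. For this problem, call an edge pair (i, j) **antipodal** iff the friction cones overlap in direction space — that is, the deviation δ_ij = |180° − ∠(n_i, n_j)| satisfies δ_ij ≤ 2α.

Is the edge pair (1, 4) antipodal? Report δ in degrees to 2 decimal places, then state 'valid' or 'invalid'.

δ = 1.42°, valid

α = atan 0.75 = 36.87°;  2α = 73.74°
edge 1: e_1 = (-4.37, +0.46);  n_1 = (+0.1047, +0.9945)
edge 4: e_4 = (+3.68, -0.48);  n_4 = (-0.1293, -0.9916)
∠(n_1, n_4) = 178.58°
δ = |180° − 178.58°| = 1.42°
1.42° ≤ 2α = 73.74°  →  valid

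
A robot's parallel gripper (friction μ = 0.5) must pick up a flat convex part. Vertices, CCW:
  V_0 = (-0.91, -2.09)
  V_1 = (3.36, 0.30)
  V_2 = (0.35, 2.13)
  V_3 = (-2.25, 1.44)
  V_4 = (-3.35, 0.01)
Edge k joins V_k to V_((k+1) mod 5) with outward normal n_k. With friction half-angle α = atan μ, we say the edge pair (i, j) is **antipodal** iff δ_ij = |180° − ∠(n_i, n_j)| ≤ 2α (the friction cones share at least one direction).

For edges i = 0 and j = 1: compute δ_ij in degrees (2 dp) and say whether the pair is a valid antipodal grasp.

δ = 60.54°, invalid

α = atan 0.5 = 26.57°;  2α = 53.13°
edge 0: e_0 = (+4.27, +2.39);  n_0 = (+0.4884, -0.8726)
edge 1: e_1 = (-3.01, +1.83);  n_1 = (+0.5195, +0.8545)
∠(n_0, n_1) = 119.46°
δ = |180° − 119.46°| = 60.54°
60.54° > 2α = 53.13°  →  invalid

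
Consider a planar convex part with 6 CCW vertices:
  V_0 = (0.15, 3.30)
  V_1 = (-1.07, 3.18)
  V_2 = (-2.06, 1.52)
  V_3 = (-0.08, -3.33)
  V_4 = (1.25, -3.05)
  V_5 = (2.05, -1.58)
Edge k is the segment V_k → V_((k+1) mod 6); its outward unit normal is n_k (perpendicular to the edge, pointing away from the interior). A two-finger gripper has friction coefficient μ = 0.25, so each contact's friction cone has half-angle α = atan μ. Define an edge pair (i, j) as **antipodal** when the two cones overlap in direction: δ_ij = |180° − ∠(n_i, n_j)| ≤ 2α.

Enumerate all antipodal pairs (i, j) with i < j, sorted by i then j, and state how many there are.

count = 3; pairs: (0,3), (1,4), (2,5)

α = atan 0.25 = 14.04°;  2α = 28.07°
n_0 = (-0.0979, +0.9952)
n_1 = (-0.8589, +0.5122)
n_2 = (-0.9258, -0.3780)
n_3 = (+0.2060, -0.9785)
n_4 = (+0.8784, -0.4780)
n_5 = (+0.9319, +0.3628)
  (0,1): δ = 126.43°  ·
  (0,2): δ = 73.41°  ·
  (0,3): δ = 6.27°  ✓
  (0,4): δ = 55.83°  ·
  (0,5): δ = 105.66°  ·
  (1,2): δ = 126.98°  ·
  (1,3): δ = 47.30°  ·
  (1,4): δ = 2.26°  ✓
  (1,5): δ = 52.08°  ·
  (2,3): δ = 100.32°  ·
  (2,4): δ = 50.76°  ·
  (2,5): δ = 0.93°  ✓
  (3,4): δ = 130.44°  ·
  (3,5): δ = 80.62°  ·
  (4,5): δ = 130.17°  ·
antipodal pairs: 3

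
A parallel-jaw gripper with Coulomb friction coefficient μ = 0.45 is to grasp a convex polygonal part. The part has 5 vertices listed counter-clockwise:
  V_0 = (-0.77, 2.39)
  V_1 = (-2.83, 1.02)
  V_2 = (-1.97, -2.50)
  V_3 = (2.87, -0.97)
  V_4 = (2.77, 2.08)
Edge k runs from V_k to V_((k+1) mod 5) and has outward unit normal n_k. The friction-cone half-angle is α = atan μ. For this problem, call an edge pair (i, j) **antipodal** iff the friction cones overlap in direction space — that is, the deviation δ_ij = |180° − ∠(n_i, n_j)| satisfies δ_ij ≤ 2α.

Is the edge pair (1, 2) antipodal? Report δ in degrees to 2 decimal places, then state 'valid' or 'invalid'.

δ = 86.19°, invalid

α = atan 0.45 = 24.23°;  2α = 48.46°
edge 1: e_1 = (+0.86, -3.52);  n_1 = (-0.9714, -0.2373)
edge 2: e_2 = (+4.84, +1.53);  n_2 = (+0.3014, -0.9535)
∠(n_1, n_2) = 93.81°
δ = |180° − 93.81°| = 86.19°
86.19° > 2α = 48.46°  →  invalid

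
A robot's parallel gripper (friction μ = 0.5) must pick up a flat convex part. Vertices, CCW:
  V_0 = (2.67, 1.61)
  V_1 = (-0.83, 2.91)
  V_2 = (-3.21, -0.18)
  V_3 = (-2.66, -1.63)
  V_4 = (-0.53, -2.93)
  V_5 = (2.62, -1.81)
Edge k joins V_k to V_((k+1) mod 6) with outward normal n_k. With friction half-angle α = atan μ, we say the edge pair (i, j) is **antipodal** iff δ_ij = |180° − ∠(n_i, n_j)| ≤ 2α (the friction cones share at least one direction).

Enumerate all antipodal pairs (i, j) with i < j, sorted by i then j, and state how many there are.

count = 6; pairs: (0,2), (0,3), (0,4), (1,4), (1,5), (2,5)

α = atan 0.5 = 26.57°;  2α = 53.13°
n_0 = (+0.3482, +0.9374)
n_1 = (-0.7922, +0.6102)
n_2 = (-0.9350, -0.3547)
n_3 = (-0.5210, -0.8536)
n_4 = (+0.3350, -0.9422)
n_5 = (+0.9999, -0.0146)
  (0,1): δ = 107.23°  ·
  (0,2): δ = 48.85°  ✓
  (0,3): δ = 11.02°  ✓
  (0,4): δ = 39.95°  ✓
  (0,5): δ = 109.54°  ·
  (1,2): δ = 121.62°  ·
  (1,3): δ = 83.79°  ·
  (1,4): δ = 32.82°  ✓
  (1,5): δ = 36.77°  ✓
  (2,3): δ = 142.17°  ·
  (2,4): δ = 91.20°  ·
  (2,5): δ = 21.61°  ✓
  (3,4): δ = 129.03°  ·
  (3,5): δ = 59.44°  ·
  (4,5): δ = 110.41°  ·
antipodal pairs: 6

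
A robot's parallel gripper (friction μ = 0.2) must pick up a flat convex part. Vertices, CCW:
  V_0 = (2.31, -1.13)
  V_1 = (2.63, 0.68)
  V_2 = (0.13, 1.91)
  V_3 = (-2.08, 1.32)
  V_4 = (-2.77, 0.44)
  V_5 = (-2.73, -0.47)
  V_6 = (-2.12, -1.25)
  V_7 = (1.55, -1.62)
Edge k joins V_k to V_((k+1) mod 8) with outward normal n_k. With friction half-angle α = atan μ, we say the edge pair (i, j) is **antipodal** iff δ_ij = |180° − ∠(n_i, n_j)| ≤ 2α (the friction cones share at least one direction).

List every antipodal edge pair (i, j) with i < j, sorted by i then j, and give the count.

count = 5; pairs: (0,4), (1,6), (2,6), (2,7), (3,7)

α = atan 0.2 = 11.31°;  2α = 22.62°
n_0 = (+0.9847, -0.1741)
n_1 = (+0.4415, +0.8973)
n_2 = (-0.2579, +0.9662)
n_3 = (-0.7869, +0.6170)
n_4 = (-0.9990, -0.0439)
n_5 = (-0.7877, -0.6160)
n_6 = (-0.1003, -0.9950)
n_7 = (+0.5419, -0.8405)
  (0,1): δ = 106.17°  ·
  (0,2): δ = 65.03°  ·
  (0,3): δ = 28.07°  ·
  (0,4): δ = 12.54°  ✓
  (0,5): δ = 48.05°  ·
  (0,6): δ = 94.27°  ·
  (0,7): δ = 132.84°  ·
  (1,2): δ = 138.86°  ·
  (1,3): δ = 101.90°  ·
  (1,4): δ = 61.29°  ·
  (1,5): δ = 25.78°  ·
  (1,6): δ = 20.44°  ✓
  (1,7): δ = 59.01°  ·
  (2,3): δ = 143.05°  ·
  (2,4): δ = 102.43°  ·
  (2,5): δ = 66.92°  ·
  (2,6): δ = 20.70°  ✓
  (2,7): δ = 17.86°  ✓
  (3,4): δ = 139.38°  ·
  (3,5): δ = 103.87°  ·
  (3,6): δ = 57.66°  ·
  (3,7): δ = 19.09°  ✓
  (4,5): δ = 144.49°  ·
  (4,6): δ = 98.27°  ·
  (4,7): δ = 59.71°  ·
  (5,6): δ = 133.78°  ·
  (5,7): δ = 95.22°  ·
  (6,7): δ = 141.43°  ·
antipodal pairs: 5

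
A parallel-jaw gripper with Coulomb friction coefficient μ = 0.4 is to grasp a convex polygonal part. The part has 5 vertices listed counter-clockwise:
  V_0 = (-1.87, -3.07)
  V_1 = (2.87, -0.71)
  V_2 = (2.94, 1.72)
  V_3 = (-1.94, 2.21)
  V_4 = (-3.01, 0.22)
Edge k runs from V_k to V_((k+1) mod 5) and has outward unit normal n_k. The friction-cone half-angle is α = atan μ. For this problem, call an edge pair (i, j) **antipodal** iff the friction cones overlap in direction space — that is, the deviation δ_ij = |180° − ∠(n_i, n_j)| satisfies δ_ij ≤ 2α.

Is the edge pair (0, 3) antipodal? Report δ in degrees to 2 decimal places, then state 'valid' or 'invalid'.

δ = 35.27°, valid

α = atan 0.4 = 21.80°;  2α = 43.60°
edge 0: e_0 = (+4.74, +2.36);  n_0 = (+0.4457, -0.8952)
edge 3: e_3 = (-1.07, -1.99);  n_3 = (-0.8808, +0.4736)
∠(n_0, n_3) = 144.73°
δ = |180° − 144.73°| = 35.27°
35.27° ≤ 2α = 43.60°  →  valid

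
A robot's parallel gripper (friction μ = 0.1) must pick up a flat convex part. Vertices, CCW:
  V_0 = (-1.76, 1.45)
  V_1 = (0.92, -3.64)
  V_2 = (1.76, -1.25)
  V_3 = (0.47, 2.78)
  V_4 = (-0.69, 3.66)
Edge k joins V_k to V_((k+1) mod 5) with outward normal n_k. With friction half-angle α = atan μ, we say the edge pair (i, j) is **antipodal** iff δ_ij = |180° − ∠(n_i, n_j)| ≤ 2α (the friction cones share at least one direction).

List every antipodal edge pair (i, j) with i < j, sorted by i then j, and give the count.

count = 2; pairs: (0,2), (1,4)

α = atan 0.1 = 5.71°;  2α = 11.42°
n_0 = (-0.8848, -0.4659)
n_1 = (+0.9434, -0.3316)
n_2 = (+0.9524, +0.3049)
n_3 = (+0.6044, +0.7967)
n_4 = (-0.9001, +0.4358)
  (0,1): δ = 47.13°  ·
  (0,2): δ = 10.02°  ✓
  (0,3): δ = 25.05°  ·
  (0,4): δ = 126.40°  ·
  (1,2): δ = 142.89°  ·
  (1,3): δ = 107.82°  ·
  (1,4): δ = 6.47°  ✓
  (2,3): δ = 144.93°  ·
  (2,4): δ = 43.58°  ·
  (3,4): δ = 78.65°  ·
antipodal pairs: 2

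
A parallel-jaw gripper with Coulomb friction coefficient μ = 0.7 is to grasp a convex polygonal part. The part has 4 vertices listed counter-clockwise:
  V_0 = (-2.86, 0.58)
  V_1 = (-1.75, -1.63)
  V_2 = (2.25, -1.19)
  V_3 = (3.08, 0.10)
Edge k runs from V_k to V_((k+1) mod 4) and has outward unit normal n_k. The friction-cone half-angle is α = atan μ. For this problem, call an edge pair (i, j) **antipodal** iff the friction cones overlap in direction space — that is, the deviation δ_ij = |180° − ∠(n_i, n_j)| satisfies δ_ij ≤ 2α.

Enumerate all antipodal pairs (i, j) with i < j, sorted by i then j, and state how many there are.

α = atan 0.7 = 34.99°;  2α = 69.98°
n_0 = (-0.8936, -0.4488)
n_1 = (+0.1093, -0.9940)
n_2 = (+0.8410, -0.5411)
n_3 = (+0.0805, +0.9968)
  (0,1): δ = 110.39°  ·
  (0,2): δ = 59.43°  ✓
  (0,3): δ = 58.71°  ✓
  (1,2): δ = 129.03°  ·
  (1,3): δ = 10.90°  ✓
  (2,3): δ = 61.86°  ✓
antipodal pairs: 4

count = 4; pairs: (0,2), (0,3), (1,3), (2,3)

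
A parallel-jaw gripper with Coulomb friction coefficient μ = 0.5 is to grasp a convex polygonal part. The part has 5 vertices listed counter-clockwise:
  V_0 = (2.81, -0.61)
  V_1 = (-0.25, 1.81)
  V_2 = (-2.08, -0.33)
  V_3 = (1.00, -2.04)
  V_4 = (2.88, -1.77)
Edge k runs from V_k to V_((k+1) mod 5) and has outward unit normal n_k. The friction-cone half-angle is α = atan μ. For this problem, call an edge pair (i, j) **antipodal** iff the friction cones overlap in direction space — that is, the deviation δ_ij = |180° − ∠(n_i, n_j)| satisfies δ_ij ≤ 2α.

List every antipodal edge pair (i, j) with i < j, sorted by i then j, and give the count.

count = 4; pairs: (0,2), (0,3), (1,3), (1,4)

α = atan 0.5 = 26.57°;  2α = 53.13°
n_0 = (+0.6203, +0.7844)
n_1 = (-0.7600, +0.6499)
n_2 = (-0.4854, -0.8743)
n_3 = (+0.1422, -0.9898)
n_4 = (+0.9982, +0.0602)
  (0,1): δ = 92.20°  ·
  (0,2): δ = 9.30°  ✓
  (0,3): δ = 46.51°  ✓
  (0,4): δ = 131.79°  ·
  (1,2): δ = 78.50°  ·
  (1,3): δ = 41.29°  ✓
  (1,4): δ = 43.99°  ✓
  (2,3): δ = 142.79°  ·
  (2,4): δ = 57.51°  ·
  (3,4): δ = 94.72°  ·
antipodal pairs: 4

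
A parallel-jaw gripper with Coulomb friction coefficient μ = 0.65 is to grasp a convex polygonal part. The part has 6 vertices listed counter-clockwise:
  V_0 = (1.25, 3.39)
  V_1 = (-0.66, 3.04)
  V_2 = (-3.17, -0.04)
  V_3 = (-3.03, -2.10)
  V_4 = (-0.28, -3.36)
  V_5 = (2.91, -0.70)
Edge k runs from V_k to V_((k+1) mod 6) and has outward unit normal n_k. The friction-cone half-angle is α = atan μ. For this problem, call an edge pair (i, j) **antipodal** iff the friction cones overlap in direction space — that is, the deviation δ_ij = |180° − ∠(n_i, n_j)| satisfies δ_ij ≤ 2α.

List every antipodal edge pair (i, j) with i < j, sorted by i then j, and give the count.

count = 7; pairs: (0,3), (0,4), (1,4), (1,5), (2,4), (2,5), (3,5)

α = atan 0.65 = 33.02°;  2α = 66.05°
n_0 = (-0.1802, +0.9836)
n_1 = (-0.7752, +0.6317)
n_2 = (-0.9977, -0.0678)
n_3 = (-0.4165, -0.9091)
n_4 = (+0.6404, -0.7680)
n_5 = (+0.9266, +0.3761)
  (0,1): δ = 139.56°  ·
  (0,2): δ = 96.50°  ·
  (0,3): δ = 35.00°  ✓
  (0,4): δ = 29.44°  ✓
  (0,5): δ = 101.71°  ·
  (1,2): δ = 136.93°  ·
  (1,3): δ = 75.44°  ·
  (1,4): δ = 11.00°  ✓
  (1,5): δ = 61.27°  ✓
  (2,3): δ = 118.50°  ·
  (2,4): δ = 54.06°  ✓
  (2,5): δ = 18.20°  ✓
  (3,4): δ = 115.56°  ·
  (3,5): δ = 43.29°  ✓
  (4,5): δ = 107.73°  ·
antipodal pairs: 7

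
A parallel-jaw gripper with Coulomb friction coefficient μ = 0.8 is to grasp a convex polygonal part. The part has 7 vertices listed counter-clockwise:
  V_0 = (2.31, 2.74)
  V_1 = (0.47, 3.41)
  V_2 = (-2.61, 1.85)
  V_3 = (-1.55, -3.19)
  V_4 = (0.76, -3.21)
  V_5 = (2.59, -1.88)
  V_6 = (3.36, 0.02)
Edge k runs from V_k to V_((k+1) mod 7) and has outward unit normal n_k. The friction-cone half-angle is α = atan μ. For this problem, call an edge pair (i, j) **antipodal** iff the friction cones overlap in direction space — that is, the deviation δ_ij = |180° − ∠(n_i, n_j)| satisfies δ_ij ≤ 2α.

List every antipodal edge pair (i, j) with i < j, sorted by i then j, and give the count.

count = 10; pairs: (0,2), (0,3), (0,4), (1,3), (1,4), (1,5), (2,4), (2,5), (2,6), (3,6)

α = atan 0.8 = 38.66°;  2α = 77.32°
n_0 = (+0.3422, +0.9396)
n_1 = (-0.4518, +0.8921)
n_2 = (-0.9786, -0.2058)
n_3 = (-0.0087, -1.0000)
n_4 = (+0.5879, -0.8089)
n_5 = (+0.9268, -0.3756)
n_6 = (+0.9329, +0.3601)
  (0,1): δ = 133.13°  ·
  (0,2): δ = 58.11°  ✓
  (0,3): δ = 19.51°  ✓
  (0,4): δ = 56.02°  ✓
  (0,5): δ = 87.95°  ·
  (0,6): δ = 131.12°  ·
  (1,2): δ = 104.98°  ·
  (1,3): δ = 27.36°  ✓
  (1,4): δ = 9.15°  ✓
  (1,5): δ = 41.08°  ✓
  (1,6): δ = 84.25°  ·
  (2,3): δ = 102.37°  ·
  (2,4): δ = 65.87°  ✓
  (2,5): δ = 33.94°  ✓
  (2,6): δ = 9.23°  ✓
  (3,4): δ = 143.50°  ·
  (3,5): δ = 111.56°  ·
  (3,6): δ = 68.40°  ✓
  (4,5): δ = 148.07°  ·
  (4,6): δ = 104.90°  ·
  (5,6): δ = 136.83°  ·
antipodal pairs: 10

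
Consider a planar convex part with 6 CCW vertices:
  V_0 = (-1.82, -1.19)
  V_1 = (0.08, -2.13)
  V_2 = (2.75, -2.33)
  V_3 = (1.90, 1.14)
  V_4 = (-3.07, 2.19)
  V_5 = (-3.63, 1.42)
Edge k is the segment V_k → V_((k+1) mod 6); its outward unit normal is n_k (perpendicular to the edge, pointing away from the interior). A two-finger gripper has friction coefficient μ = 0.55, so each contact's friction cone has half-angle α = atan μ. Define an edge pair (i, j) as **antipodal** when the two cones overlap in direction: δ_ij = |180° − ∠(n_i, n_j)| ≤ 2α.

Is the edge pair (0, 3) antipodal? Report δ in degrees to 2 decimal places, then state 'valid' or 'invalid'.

α = atan 0.55 = 28.81°;  2α = 57.62°
edge 0: e_0 = (+1.90, -0.94);  n_0 = (-0.4434, -0.8963)
edge 3: e_3 = (-4.97, +1.05);  n_3 = (+0.2067, +0.9784)
∠(n_0, n_3) = 165.61°
δ = |180° − 165.61°| = 14.39°
14.39° ≤ 2α = 57.62°  →  valid

δ = 14.39°, valid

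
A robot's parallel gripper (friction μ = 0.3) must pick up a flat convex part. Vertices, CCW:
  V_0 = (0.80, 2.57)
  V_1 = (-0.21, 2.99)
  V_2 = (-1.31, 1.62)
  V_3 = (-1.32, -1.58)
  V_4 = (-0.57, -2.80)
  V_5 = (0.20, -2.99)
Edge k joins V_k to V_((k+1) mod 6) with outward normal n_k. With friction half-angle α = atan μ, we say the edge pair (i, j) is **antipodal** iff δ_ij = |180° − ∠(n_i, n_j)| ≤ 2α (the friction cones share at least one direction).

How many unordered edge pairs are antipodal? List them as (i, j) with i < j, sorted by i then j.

count = 3; pairs: (0,4), (1,5), (2,5)

α = atan 0.3 = 16.70°;  2α = 33.40°
n_0 = (+0.3840, +0.9233)
n_1 = (-0.7798, +0.6261)
n_2 = (-1.0000, +0.0031)
n_3 = (-0.8519, -0.5237)
n_4 = (-0.2396, -0.9709)
n_5 = (+0.9942, -0.1073)
  (0,1): δ = 106.18°  ·
  (0,2): δ = 67.60°  ·
  (0,3): δ = 35.84°  ·
  (0,4): δ = 8.72°  ✓
  (0,5): δ = 106.42°  ·
  (1,2): δ = 141.42°  ·
  (1,3): δ = 109.66°  ·
  (1,4): δ = 65.10°  ·
  (1,5): δ = 32.60°  ✓
  (2,3): δ = 148.24°  ·
  (2,4): δ = 103.68°  ·
  (2,5): δ = 5.98°  ✓
  (3,4): δ = 135.44°  ·
  (3,5): δ = 37.74°  ·
  (4,5): δ = 82.30°  ·
antipodal pairs: 3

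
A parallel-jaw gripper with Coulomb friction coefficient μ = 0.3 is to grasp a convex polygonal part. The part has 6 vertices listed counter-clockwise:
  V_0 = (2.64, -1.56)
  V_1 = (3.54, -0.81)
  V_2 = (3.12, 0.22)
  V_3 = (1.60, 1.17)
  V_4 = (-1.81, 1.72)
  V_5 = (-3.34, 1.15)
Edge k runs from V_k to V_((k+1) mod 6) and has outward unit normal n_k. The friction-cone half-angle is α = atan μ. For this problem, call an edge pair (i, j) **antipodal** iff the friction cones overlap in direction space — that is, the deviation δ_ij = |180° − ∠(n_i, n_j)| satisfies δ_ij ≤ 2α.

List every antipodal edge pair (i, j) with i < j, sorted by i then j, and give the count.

count = 3; pairs: (0,4), (2,5), (3,5)

α = atan 0.3 = 16.70°;  2α = 33.40°
n_0 = (+0.6402, -0.7682)
n_1 = (+0.9260, +0.3776)
n_2 = (+0.5300, +0.8480)
n_3 = (+0.1592, +0.9872)
n_4 = (-0.3491, +0.9371)
n_5 = (-0.4128, -0.9108)
  (0,1): δ = 107.62°  ·
  (0,2): δ = 71.81°  ·
  (0,3): δ = 48.97°  ·
  (0,4): δ = 19.37°  ✓
  (0,5): δ = 115.82°  ·
  (1,2): δ = 144.19°  ·
  (1,3): δ = 121.35°  ·
  (1,4): δ = 91.75°  ·
  (1,5): δ = 43.44°  ·
  (2,3): δ = 157.16°  ·
  (2,4): δ = 127.56°  ·
  (2,5): δ = 7.63°  ✓
  (3,4): δ = 150.40°  ·
  (3,5): δ = 15.22°  ✓
  (4,5): δ = 44.81°  ·
antipodal pairs: 3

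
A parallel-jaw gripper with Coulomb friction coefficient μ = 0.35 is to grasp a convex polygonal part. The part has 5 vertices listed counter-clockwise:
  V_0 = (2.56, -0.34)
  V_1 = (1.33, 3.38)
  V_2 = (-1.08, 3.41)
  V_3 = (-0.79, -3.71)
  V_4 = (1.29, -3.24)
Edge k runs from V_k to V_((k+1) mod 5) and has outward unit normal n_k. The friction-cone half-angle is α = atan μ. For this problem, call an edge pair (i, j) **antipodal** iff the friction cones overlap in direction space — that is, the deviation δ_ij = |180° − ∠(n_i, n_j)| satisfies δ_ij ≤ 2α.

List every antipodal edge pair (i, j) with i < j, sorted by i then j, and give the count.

count = 3; pairs: (0,2), (1,3), (2,4)

α = atan 0.35 = 19.29°;  2α = 38.58°
n_0 = (+0.9494, +0.3139)
n_1 = (+0.0124, +0.9999)
n_2 = (-0.9992, -0.0407)
n_3 = (+0.2204, -0.9754)
n_4 = (+0.9160, -0.4012)
  (0,1): δ = 109.01°  ·
  (0,2): δ = 15.96°  ✓
  (0,3): δ = 84.44°  ·
  (0,4): δ = 138.05°  ·
  (1,2): δ = 86.95°  ·
  (1,3): δ = 13.45°  ✓
  (1,4): δ = 67.06°  ·
  (2,3): δ = 79.60°  ·
  (2,4): δ = 25.98°  ✓
  (3,4): δ = 126.38°  ·
antipodal pairs: 3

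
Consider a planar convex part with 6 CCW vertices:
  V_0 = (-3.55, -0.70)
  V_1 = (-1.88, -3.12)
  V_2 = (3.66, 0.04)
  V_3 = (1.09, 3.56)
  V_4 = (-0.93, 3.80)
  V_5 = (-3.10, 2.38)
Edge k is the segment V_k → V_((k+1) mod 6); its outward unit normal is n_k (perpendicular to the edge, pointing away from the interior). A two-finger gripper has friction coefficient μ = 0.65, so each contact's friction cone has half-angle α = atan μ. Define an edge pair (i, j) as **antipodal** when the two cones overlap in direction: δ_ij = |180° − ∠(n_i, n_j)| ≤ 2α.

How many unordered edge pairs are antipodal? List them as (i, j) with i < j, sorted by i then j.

α = atan 0.65 = 33.02°;  2α = 66.05°
n_0 = (-0.8230, -0.5680)
n_1 = (+0.4955, -0.8686)
n_2 = (+0.8076, +0.5897)
n_3 = (+0.1180, +0.9930)
n_4 = (-0.5476, +0.8368)
n_5 = (-0.9895, +0.1446)
  (0,1): δ = 94.91°  ·
  (0,2): δ = 1.52°  ✓
  (0,3): δ = 48.62°  ✓
  (0,4): δ = 88.59°  ·
  (0,5): δ = 137.08°  ·
  (1,2): δ = 83.57°  ·
  (1,3): δ = 36.48°  ✓
  (1,4): δ = 3.50°  ✓
  (1,5): δ = 51.99°  ✓
  (2,3): δ = 132.91°  ·
  (2,4): δ = 92.93°  ·
  (2,5): δ = 44.45°  ✓
  (3,4): δ = 140.02°  ·
  (3,5): δ = 91.54°  ·
  (4,5): δ = 131.51°  ·
antipodal pairs: 6

count = 6; pairs: (0,2), (0,3), (1,3), (1,4), (1,5), (2,5)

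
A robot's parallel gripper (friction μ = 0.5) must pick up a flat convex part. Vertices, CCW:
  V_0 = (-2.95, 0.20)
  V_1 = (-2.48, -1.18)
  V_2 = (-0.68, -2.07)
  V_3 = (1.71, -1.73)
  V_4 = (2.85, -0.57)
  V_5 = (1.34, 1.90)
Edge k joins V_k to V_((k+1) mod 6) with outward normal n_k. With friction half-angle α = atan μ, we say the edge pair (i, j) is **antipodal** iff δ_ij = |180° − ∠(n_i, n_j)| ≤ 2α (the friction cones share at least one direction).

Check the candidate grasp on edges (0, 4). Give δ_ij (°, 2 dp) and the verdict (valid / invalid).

α = atan 0.5 = 26.57°;  2α = 53.13°
edge 0: e_0 = (+0.47, -1.38);  n_0 = (-0.9466, -0.3224)
edge 4: e_4 = (-1.51, +2.47);  n_4 = (+0.8532, +0.5216)
∠(n_0, n_4) = 167.37°
δ = |180° − 167.37°| = 12.63°
12.63° ≤ 2α = 53.13°  →  valid

δ = 12.63°, valid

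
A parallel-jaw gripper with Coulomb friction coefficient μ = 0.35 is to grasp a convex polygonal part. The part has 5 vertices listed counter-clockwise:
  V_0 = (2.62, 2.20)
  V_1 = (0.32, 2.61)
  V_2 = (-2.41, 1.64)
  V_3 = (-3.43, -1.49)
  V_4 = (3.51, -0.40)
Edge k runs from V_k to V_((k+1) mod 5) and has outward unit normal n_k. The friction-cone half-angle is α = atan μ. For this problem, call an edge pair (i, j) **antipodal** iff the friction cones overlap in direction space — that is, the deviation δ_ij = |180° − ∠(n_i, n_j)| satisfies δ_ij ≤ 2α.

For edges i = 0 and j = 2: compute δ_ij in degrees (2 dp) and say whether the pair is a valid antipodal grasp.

α = atan 0.35 = 19.29°;  2α = 38.58°
edge 0: e_0 = (-2.30, +0.41);  n_0 = (+0.1755, +0.9845)
edge 2: e_2 = (-1.02, -3.13);  n_2 = (-0.9508, +0.3098)
∠(n_0, n_2) = 82.06°
δ = |180° − 82.06°| = 97.94°
97.94° > 2α = 38.58°  →  invalid

δ = 97.94°, invalid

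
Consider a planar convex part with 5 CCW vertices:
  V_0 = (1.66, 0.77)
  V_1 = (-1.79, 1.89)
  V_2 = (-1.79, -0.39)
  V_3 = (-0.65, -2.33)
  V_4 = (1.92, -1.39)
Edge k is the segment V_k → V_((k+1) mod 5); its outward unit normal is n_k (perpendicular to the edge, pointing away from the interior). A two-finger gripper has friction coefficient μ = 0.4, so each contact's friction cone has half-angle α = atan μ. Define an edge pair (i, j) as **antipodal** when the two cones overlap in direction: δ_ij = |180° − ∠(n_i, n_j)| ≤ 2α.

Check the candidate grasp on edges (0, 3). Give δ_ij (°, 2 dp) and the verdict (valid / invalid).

α = atan 0.4 = 21.80°;  2α = 43.60°
edge 0: e_0 = (-3.45, +1.12);  n_0 = (+0.3088, +0.9511)
edge 3: e_3 = (+2.57, +0.94);  n_3 = (+0.3435, -0.9392)
∠(n_0, n_3) = 141.92°
δ = |180° − 141.92°| = 38.08°
38.08° ≤ 2α = 43.60°  →  valid

δ = 38.08°, valid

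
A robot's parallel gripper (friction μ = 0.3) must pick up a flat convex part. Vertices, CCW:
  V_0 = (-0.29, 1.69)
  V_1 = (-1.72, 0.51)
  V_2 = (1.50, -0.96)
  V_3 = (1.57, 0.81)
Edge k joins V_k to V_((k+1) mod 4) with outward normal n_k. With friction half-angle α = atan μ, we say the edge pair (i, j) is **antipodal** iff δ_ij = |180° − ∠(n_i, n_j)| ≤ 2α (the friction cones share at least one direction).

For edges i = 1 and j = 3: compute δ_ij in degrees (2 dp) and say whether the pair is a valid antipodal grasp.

δ = 0.78°, valid

α = atan 0.3 = 16.70°;  2α = 33.40°
edge 1: e_1 = (+3.22, -1.47);  n_1 = (-0.4153, -0.9097)
edge 3: e_3 = (-1.86, +0.88);  n_3 = (+0.4277, +0.9039)
∠(n_1, n_3) = 179.22°
δ = |180° − 179.22°| = 0.78°
0.78° ≤ 2α = 33.40°  →  valid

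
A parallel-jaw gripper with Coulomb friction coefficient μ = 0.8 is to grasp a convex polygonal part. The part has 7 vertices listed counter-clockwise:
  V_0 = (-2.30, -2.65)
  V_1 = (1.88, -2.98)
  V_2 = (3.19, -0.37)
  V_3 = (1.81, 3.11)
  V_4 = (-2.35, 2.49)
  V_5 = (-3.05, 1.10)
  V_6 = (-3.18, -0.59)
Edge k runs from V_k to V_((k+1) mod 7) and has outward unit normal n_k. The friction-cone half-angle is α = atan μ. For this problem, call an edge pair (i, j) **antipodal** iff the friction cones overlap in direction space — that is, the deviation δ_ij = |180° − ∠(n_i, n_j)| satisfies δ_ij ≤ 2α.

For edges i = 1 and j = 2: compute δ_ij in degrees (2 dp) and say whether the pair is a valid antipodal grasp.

α = atan 0.8 = 38.66°;  2α = 77.32°
edge 1: e_1 = (+1.31, +2.61);  n_1 = (+0.8937, -0.4486)
edge 2: e_2 = (-1.38, +3.48);  n_2 = (+0.9296, +0.3686)
∠(n_1, n_2) = 48.28°
δ = |180° − 48.28°| = 131.72°
131.72° > 2α = 77.32°  →  invalid

δ = 131.72°, invalid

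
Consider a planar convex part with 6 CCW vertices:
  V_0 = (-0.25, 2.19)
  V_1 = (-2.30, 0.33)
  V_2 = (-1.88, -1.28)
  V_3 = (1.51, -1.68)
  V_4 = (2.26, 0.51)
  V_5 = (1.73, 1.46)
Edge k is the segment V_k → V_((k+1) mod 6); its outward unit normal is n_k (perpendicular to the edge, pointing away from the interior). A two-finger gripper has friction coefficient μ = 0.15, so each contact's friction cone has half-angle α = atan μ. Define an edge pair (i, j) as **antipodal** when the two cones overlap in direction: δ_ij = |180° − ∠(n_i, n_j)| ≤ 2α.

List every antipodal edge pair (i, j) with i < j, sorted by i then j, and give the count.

count = 2; pairs: (1,4), (2,5)

α = atan 0.15 = 8.53°;  2α = 17.06°
n_0 = (-0.6720, +0.7406)
n_1 = (-0.9676, -0.2524)
n_2 = (-0.1172, -0.9931)
n_3 = (+0.9461, -0.3240)
n_4 = (+0.8733, +0.4872)
n_5 = (+0.3459, +0.9383)
  (0,1): δ = 117.60°  ·
  (0,2): δ = 48.95°  ·
  (0,3): δ = 28.88°  ·
  (0,4): δ = 76.94°  ·
  (0,5): δ = 117.54°  ·
  (1,2): δ = 111.35°  ·
  (1,3): δ = 33.53°  ·
  (1,4): δ = 14.54°  ✓
  (1,5): δ = 55.14°  ·
  (2,3): δ = 102.18°  ·
  (2,4): δ = 54.11°  ·
  (2,5): δ = 13.51°  ✓
  (3,4): δ = 131.94°  ·
  (3,5): δ = 91.33°  ·
  (4,5): δ = 139.40°  ·
antipodal pairs: 2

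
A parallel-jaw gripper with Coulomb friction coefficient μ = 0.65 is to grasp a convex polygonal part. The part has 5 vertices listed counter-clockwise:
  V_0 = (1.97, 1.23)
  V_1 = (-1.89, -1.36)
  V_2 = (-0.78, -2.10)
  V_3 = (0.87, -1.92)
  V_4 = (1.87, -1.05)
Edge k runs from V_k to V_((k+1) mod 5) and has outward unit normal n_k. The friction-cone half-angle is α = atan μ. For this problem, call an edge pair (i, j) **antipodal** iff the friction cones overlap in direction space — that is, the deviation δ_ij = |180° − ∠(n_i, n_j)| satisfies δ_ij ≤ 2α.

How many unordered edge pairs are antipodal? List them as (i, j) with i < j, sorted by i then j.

α = atan 0.65 = 33.02°;  2α = 66.05°
n_0 = (-0.5572, +0.8304)
n_1 = (-0.5547, -0.8321)
n_2 = (+0.1084, -0.9941)
n_3 = (+0.6564, -0.7544)
n_4 = (+0.9990, -0.0438)
  (0,1): δ = 67.55°  ·
  (0,2): δ = 27.64°  ✓
  (0,3): δ = 7.16°  ✓
  (0,4): δ = 53.63°  ✓
  (1,2): δ = 140.08°  ·
  (1,3): δ = 105.29°  ·
  (1,4): δ = 58.82°  ✓
  (2,3): δ = 145.20°  ·
  (2,4): δ = 98.74°  ·
  (3,4): δ = 133.53°  ·
antipodal pairs: 4

count = 4; pairs: (0,2), (0,3), (0,4), (1,4)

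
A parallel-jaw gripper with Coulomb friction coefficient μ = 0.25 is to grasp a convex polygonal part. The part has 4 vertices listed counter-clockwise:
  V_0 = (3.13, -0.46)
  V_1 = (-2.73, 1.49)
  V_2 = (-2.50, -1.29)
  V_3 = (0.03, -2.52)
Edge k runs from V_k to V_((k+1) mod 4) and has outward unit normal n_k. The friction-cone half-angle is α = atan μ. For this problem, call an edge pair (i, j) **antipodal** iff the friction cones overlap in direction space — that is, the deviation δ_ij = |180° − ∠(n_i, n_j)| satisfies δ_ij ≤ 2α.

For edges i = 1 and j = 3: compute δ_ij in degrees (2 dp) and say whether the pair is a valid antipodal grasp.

δ = 61.12°, invalid

α = atan 0.25 = 14.04°;  2α = 28.07°
edge 1: e_1 = (+0.23, -2.78);  n_1 = (-0.9966, -0.0825)
edge 3: e_3 = (+3.10, +2.06);  n_3 = (+0.5535, -0.8329)
∠(n_1, n_3) = 118.88°
δ = |180° − 118.88°| = 61.12°
61.12° > 2α = 28.07°  →  invalid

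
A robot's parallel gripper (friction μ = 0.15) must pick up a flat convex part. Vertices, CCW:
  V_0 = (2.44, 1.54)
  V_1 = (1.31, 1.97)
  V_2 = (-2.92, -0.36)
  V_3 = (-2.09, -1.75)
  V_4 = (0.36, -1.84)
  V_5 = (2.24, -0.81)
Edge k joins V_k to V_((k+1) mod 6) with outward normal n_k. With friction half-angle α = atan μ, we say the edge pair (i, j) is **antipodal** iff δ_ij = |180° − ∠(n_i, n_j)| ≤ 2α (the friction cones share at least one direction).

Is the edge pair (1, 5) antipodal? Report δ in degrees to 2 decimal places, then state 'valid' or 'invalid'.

δ = 56.29°, invalid

α = atan 0.15 = 8.53°;  2α = 17.06°
edge 1: e_1 = (-4.23, -2.33);  n_1 = (-0.4825, +0.8759)
edge 5: e_5 = (+0.20, +2.35);  n_5 = (+0.9964, -0.0848)
∠(n_1, n_5) = 123.71°
δ = |180° − 123.71°| = 56.29°
56.29° > 2α = 17.06°  →  invalid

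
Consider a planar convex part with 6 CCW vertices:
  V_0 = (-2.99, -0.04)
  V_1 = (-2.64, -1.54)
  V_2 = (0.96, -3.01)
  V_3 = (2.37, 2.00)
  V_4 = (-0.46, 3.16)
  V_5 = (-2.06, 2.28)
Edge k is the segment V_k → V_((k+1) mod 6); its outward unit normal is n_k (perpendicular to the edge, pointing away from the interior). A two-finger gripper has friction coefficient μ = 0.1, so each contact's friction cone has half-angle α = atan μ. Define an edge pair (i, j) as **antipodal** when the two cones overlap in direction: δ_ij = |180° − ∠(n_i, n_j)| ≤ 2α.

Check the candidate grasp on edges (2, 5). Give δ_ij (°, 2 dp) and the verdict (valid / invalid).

α = atan 0.1 = 5.71°;  2α = 11.42°
edge 2: e_2 = (+1.41, +5.01);  n_2 = (+0.9626, -0.2709)
edge 5: e_5 = (-0.93, -2.32);  n_5 = (-0.9282, +0.3721)
∠(n_2, n_5) = 173.87°
δ = |180° − 173.87°| = 6.13°
6.13° ≤ 2α = 11.42°  →  valid

δ = 6.13°, valid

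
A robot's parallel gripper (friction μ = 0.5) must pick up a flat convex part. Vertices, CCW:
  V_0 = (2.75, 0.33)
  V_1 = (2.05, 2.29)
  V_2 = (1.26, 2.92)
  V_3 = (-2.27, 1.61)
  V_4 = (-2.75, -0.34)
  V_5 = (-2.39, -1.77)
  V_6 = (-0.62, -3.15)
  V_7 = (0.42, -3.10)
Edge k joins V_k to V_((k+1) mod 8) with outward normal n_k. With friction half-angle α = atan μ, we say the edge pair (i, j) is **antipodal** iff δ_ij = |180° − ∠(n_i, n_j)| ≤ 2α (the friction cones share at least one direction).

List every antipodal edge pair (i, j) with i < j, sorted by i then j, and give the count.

count = 10; pairs: (0,3), (0,4), (0,5), (1,4), (1,5), (1,6), (2,6), (2,7), (3,7), (4,7)

α = atan 0.5 = 26.57°;  2α = 53.13°
n_0 = (+0.9417, +0.3363)
n_1 = (+0.6235, +0.7818)
n_2 = (-0.3479, +0.9375)
n_3 = (-0.9710, +0.2390)
n_4 = (-0.9697, -0.2441)
n_5 = (-0.6149, -0.7886)
n_6 = (+0.0480, -0.9988)
n_7 = (+0.8272, -0.5619)
  (0,1): δ = 148.23°  ·
  (0,2): δ = 89.29°  ·
  (0,3): δ = 33.48°  ✓
  (0,4): δ = 5.52°  ✓
  (0,5): δ = 32.40°  ✓
  (0,6): δ = 73.10°  ·
  (0,7): δ = 126.16°  ·
  (1,2): δ = 121.07°  ·
  (1,3): δ = 65.26°  ·
  (1,4): δ = 37.30°  ✓
  (1,5): δ = 0.63°  ✓
  (1,6): δ = 41.32°  ✓
  (1,7): δ = 94.38°  ·
  (2,3): δ = 124.19°  ·
  (2,4): δ = 96.23°  ·
  (2,5): δ = 58.30°  ·
  (2,6): δ = 17.61°  ✓
  (2,7): δ = 35.45°  ✓
  (3,4): δ = 152.04°  ·
  (3,5): δ = 114.11°  ·
  (3,6): δ = 73.42°  ·
  (3,7): δ = 20.36°  ✓
  (4,5): δ = 142.07°  ·
  (4,6): δ = 101.38°  ·
  (4,7): δ = 48.32°  ✓
  (5,6): δ = 139.31°  ·
  (5,7): δ = 86.25°  ·
  (6,7): δ = 126.94°  ·
antipodal pairs: 10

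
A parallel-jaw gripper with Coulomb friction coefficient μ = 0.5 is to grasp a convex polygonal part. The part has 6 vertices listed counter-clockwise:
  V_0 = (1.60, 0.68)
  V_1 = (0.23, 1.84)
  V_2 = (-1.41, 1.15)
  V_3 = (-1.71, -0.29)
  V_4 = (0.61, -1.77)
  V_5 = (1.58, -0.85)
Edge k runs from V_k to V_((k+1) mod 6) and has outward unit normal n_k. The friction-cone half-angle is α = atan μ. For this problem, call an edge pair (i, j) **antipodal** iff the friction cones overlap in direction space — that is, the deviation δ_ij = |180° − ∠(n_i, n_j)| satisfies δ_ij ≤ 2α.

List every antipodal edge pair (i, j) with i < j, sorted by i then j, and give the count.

α = atan 0.5 = 26.57°;  2α = 53.13°
n_0 = (+0.6462, +0.7632)
n_1 = (-0.3878, +0.9217)
n_2 = (-0.9790, +0.2040)
n_3 = (-0.5378, -0.8431)
n_4 = (+0.6882, -0.7256)
n_5 = (+0.9999, -0.0131)
  (0,1): δ = 116.93°  ·
  (0,2): δ = 61.51°  ·
  (0,3): δ = 7.72°  ✓
  (0,4): δ = 83.74°  ·
  (0,5): δ = 129.51°  ·
  (1,2): δ = 124.59°  ·
  (1,3): δ = 55.35°  ·
  (1,4): δ = 20.67°  ✓
  (1,5): δ = 66.43°  ·
  (2,3): δ = 110.77°  ·
  (2,4): δ = 34.75°  ✓
  (2,5): δ = 11.02°  ✓
  (3,4): δ = 103.98°  ·
  (3,5): δ = 58.21°  ·
  (4,5): δ = 134.23°  ·
antipodal pairs: 4

count = 4; pairs: (0,3), (1,4), (2,4), (2,5)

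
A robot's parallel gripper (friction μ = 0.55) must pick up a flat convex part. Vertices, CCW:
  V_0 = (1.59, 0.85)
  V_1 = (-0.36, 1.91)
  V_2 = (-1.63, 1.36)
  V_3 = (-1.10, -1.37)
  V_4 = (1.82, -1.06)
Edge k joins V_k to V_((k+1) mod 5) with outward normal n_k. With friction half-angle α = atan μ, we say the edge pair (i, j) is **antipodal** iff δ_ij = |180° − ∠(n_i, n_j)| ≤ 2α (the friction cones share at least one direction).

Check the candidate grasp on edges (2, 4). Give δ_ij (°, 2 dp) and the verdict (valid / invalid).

δ = 4.12°, valid

α = atan 0.55 = 28.81°;  2α = 57.62°
edge 2: e_2 = (+0.53, -2.73);  n_2 = (-0.9817, -0.1906)
edge 4: e_4 = (-0.23, +1.91);  n_4 = (+0.9928, +0.1196)
∠(n_2, n_4) = 175.88°
δ = |180° − 175.88°| = 4.12°
4.12° ≤ 2α = 57.62°  →  valid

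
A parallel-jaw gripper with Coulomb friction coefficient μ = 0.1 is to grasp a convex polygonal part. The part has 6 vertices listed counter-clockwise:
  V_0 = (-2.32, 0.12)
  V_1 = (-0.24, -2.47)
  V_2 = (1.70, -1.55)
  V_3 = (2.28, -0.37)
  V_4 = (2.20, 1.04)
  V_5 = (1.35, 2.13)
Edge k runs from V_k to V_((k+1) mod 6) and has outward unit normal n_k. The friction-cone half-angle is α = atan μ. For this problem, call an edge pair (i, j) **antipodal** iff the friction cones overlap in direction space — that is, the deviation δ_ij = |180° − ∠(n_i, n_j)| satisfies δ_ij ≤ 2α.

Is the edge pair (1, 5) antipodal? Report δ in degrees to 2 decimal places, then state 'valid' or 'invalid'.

α = atan 0.1 = 5.71°;  2α = 11.42°
edge 1: e_1 = (+1.94, +0.92);  n_1 = (+0.4285, -0.9035)
edge 5: e_5 = (-3.67, -2.01);  n_5 = (-0.4804, +0.8771)
∠(n_1, n_5) = 176.66°
δ = |180° − 176.66°| = 3.34°
3.34° ≤ 2α = 11.42°  →  valid

δ = 3.34°, valid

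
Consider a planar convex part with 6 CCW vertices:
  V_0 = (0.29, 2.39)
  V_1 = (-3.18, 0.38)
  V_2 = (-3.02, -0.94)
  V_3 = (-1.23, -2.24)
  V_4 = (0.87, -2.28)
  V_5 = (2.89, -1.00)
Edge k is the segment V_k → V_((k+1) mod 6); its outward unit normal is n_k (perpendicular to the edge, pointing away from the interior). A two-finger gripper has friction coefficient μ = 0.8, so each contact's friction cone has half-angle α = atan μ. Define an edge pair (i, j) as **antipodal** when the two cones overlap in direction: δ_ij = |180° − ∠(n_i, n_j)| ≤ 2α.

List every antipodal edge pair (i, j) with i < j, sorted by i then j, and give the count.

count = 7; pairs: (0,2), (0,3), (0,4), (1,4), (1,5), (2,5), (3,5)

α = atan 0.8 = 38.66°;  2α = 77.32°
n_0 = (-0.5012, +0.8653)
n_1 = (-0.9927, -0.1203)
n_2 = (-0.5876, -0.8091)
n_3 = (-0.0190, -0.9998)
n_4 = (+0.5353, -0.8447)
n_5 = (+0.7935, +0.6086)
  (0,1): δ = 113.17°  ·
  (0,2): δ = 66.07°  ✓
  (0,3): δ = 31.17°  ✓
  (0,4): δ = 2.28°  ✓
  (0,5): δ = 97.41°  ·
  (1,2): δ = 132.90°  ·
  (1,3): δ = 98.00°  ·
  (1,4): δ = 64.55°  ✓
  (1,5): δ = 30.58°  ✓
  (2,3): δ = 145.10°  ·
  (2,4): δ = 111.65°  ·
  (2,5): δ = 16.52°  ✓
  (3,4): δ = 146.55°  ·
  (3,5): δ = 51.42°  ✓
  (4,5): δ = 84.87°  ·
antipodal pairs: 7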